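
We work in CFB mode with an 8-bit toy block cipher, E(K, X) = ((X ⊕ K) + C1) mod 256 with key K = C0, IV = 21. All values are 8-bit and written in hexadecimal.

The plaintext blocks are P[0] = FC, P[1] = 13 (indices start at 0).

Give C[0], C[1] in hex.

C[0] = 5E, C[1] = 4C

CFB encryption: C_i = P_i ⊕ E(K, C_{i−1}), with C_{−1} = IV.
C[0]: E(K, 21) = A2; FC ⊕ A2 = 5E.
C[1]: E(K, 5E) = 5F; 13 ⊕ 5F = 4C.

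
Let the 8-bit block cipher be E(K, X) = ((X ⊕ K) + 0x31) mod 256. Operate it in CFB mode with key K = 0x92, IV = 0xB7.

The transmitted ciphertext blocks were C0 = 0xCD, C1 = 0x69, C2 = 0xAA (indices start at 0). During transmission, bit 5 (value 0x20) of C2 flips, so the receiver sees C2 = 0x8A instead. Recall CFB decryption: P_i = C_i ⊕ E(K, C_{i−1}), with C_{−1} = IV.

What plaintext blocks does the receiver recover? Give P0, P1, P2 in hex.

P0 = 0x9B, P1 = 0xF9, P2 = 0xA6

Only C2 changed, to 0x8A. In CFB, a change in C_i flips the same bit in P_i and garbles P_{i+1}. Decrypting the received ciphertext:
P0: E(K, 0xB7) = 0x56; 0xCD ⊕ 0x56 = 0x9B.
P1: E(K, 0xCD) = 0x90; 0x69 ⊕ 0x90 = 0xF9.
P2: E(K, 0x69) = 0x2C; 0x8A ⊕ 0x2C = 0xA6.
Blocks that differ from the original plaintext: P2.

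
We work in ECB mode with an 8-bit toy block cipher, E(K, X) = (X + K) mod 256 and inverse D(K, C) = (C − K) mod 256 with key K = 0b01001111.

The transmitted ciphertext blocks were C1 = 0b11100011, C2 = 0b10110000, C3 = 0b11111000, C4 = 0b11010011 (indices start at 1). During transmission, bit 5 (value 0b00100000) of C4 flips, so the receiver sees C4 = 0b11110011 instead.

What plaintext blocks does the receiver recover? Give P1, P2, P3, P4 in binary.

ECB decryption: P_i = D(K, C_i).
Only C4 changed, to 0b11110011. In ECB, a change in C_i affects only P_i. Decrypting the received ciphertext:
P1: D(K, 0b11100011) = 0b10010100.
P2: D(K, 0b10110000) = 0b01100001.
P3: D(K, 0b11111000) = 0b10101001.
P4: D(K, 0b11110011) = 0b10100100.
Blocks that differ from the original plaintext: P4.

P1 = 0b10010100, P2 = 0b01100001, P3 = 0b10101001, P4 = 0b10100100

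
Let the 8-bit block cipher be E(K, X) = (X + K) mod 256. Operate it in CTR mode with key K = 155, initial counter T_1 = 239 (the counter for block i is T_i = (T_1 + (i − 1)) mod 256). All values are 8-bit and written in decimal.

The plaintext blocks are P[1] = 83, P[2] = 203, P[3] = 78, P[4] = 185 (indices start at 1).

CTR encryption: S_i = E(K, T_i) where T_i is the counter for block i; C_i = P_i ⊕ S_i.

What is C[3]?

C[1]: T = 239, S = E(K, T) = 138; 83 ⊕ 138 = 217.
C[2]: T = 240, S = E(K, T) = 139; 203 ⊕ 139 = 64.
C[3]: T = 241, S = E(K, T) = 140; 78 ⊕ 140 = 194.

C[3] = 194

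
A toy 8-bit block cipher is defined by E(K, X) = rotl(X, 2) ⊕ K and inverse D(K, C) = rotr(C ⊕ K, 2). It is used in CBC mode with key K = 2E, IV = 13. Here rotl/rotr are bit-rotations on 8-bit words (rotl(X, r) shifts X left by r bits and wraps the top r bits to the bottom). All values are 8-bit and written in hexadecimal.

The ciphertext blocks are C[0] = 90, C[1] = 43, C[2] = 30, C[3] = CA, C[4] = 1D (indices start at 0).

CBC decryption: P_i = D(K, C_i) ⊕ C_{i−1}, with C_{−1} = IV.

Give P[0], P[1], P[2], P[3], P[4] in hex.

P[0] = BC, P[1] = CB, P[2] = C4, P[3] = 09, P[4] = 06

P[0]: D(K, 90) = AF; AF ⊕ 13 = BC.
P[1]: D(K, 43) = 5B; 5B ⊕ 90 = CB.
P[2]: D(K, 30) = 87; 87 ⊕ 43 = C4.
P[3]: D(K, CA) = 39; 39 ⊕ 30 = 09.
P[4]: D(K, 1D) = CC; CC ⊕ CA = 06.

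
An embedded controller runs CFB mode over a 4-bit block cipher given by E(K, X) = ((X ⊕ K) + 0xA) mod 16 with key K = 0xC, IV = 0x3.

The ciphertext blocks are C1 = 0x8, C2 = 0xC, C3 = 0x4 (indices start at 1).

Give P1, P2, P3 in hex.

P1 = 0x1, P2 = 0x2, P3 = 0xE

CFB decryption: P_i = C_i ⊕ E(K, C_{i−1}), with C_{0} = IV.
P1: E(K, 0x3) = 0x9; 0x8 ⊕ 0x9 = 0x1.
P2: E(K, 0x8) = 0xE; 0xC ⊕ 0xE = 0x2.
P3: E(K, 0xC) = 0xA; 0x4 ⊕ 0xA = 0xE.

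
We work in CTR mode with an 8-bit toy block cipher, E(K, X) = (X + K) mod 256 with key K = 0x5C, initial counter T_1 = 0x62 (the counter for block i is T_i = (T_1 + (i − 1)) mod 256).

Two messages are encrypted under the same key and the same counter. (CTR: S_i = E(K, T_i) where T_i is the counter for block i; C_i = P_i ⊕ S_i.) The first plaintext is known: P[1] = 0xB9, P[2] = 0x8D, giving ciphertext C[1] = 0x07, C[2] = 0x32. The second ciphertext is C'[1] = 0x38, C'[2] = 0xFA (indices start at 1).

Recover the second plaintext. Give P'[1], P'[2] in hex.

In CTR with a reused counter, both messages share the same keystream S_i, so C_i ⊕ C'_i = P_i ⊕ P'_i and thus P'_i = P_i ⊕ C_i ⊕ C'_i.
P'[1]: 0xB9 ⊕ 0x07 ⊕ 0x38 = 0x86.
P'[2]: 0x8D ⊕ 0x32 ⊕ 0xFA = 0x45.

P'[1] = 0x86, P'[2] = 0x45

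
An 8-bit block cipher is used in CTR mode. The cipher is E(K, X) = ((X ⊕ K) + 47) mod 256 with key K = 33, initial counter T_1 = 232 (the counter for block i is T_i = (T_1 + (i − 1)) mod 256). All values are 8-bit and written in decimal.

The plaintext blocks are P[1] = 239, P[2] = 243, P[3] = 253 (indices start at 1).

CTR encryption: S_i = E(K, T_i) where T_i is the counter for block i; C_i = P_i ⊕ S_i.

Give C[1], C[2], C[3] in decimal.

C[1] = 23, C[2] = 4, C[3] = 7

C[1]: T = 232, S = E(K, T) = 248; 239 ⊕ 248 = 23.
C[2]: T = 233, S = E(K, T) = 247; 243 ⊕ 247 = 4.
C[3]: T = 234, S = E(K, T) = 250; 253 ⊕ 250 = 7.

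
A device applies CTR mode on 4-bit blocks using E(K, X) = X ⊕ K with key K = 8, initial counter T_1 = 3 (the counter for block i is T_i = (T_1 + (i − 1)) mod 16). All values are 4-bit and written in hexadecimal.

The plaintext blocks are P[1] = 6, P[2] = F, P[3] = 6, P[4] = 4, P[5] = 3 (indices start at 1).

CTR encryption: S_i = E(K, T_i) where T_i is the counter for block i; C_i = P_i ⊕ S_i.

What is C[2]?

C[2] = 3

C[1]: T = 3, S = E(K, T) = B; 6 ⊕ B = D.
C[2]: T = 4, S = E(K, T) = C; F ⊕ C = 3.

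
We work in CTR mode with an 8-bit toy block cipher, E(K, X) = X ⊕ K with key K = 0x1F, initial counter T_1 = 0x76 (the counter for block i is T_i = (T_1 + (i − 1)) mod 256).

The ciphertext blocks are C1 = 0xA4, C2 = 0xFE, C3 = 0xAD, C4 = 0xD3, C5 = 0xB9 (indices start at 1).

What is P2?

CTR decryption: S_i = E(K, T_i) where T_i is the counter for block i; P_i = C_i ⊕ S_i.
P2: T = 0x77, S = E(K, T) = 0x68; 0xFE ⊕ 0x68 = 0x96.

P2 = 0x96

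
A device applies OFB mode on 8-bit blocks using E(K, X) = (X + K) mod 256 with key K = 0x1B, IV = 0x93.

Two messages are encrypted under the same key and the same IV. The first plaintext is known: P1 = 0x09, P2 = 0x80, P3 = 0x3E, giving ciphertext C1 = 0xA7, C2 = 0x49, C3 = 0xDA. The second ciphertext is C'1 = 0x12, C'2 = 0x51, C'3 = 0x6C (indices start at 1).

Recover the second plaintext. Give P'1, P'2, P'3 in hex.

P'1 = 0xBC, P'2 = 0x98, P'3 = 0x88

In OFB with a reused IV, both messages share the same keystream S_i, so C_i ⊕ C'_i = P_i ⊕ P'_i and thus P'_i = P_i ⊕ C_i ⊕ C'_i.
P'1: 0x09 ⊕ 0xA7 ⊕ 0x12 = 0xBC.
P'2: 0x80 ⊕ 0x49 ⊕ 0x51 = 0x98.
P'3: 0x3E ⊕ 0xDA ⊕ 0x6C = 0x88.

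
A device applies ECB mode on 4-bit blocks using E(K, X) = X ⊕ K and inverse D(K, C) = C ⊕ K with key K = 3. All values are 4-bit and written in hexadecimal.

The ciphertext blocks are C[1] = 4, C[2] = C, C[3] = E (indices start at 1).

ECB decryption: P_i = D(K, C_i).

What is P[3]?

P[3]: D(K, E) = D.

P[3] = D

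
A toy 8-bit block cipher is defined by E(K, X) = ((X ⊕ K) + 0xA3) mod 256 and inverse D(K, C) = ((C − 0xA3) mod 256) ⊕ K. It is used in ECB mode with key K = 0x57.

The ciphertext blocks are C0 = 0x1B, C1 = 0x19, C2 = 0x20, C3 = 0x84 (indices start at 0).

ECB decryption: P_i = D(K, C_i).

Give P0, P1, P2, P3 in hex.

P0: D(K, 0x1B) = 0x2F.
P1: D(K, 0x19) = 0x21.
P2: D(K, 0x20) = 0x2A.
P3: D(K, 0x84) = 0xB6.

P0 = 0x2F, P1 = 0x21, P2 = 0x2A, P3 = 0xB6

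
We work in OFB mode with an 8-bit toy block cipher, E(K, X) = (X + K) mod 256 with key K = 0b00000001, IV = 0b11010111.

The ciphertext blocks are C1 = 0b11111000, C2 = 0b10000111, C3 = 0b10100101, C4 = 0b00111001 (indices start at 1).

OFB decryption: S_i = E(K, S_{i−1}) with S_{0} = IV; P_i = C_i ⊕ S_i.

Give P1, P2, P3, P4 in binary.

P1: S = E(K, 0b11010111) = 0b11011000; 0b11111000 ⊕ 0b11011000 = 0b00100000.
P2: S = E(K, 0b11011000) = 0b11011001; 0b10000111 ⊕ 0b11011001 = 0b01011110.
P3: S = E(K, 0b11011001) = 0b11011010; 0b10100101 ⊕ 0b11011010 = 0b01111111.
P4: S = E(K, 0b11011010) = 0b11011011; 0b00111001 ⊕ 0b11011011 = 0b11100010.

P1 = 0b00100000, P2 = 0b01011110, P3 = 0b01111111, P4 = 0b11100010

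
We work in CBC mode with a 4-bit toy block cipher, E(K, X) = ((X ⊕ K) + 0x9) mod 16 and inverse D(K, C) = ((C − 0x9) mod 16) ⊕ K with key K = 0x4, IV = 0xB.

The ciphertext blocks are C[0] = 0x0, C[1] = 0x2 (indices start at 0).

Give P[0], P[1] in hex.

P[0] = 0x8, P[1] = 0xD

CBC decryption: P_i = D(K, C_i) ⊕ C_{i−1}, with C_{−1} = IV.
P[0]: D(K, 0x0) = 0x3; 0x3 ⊕ 0xB = 0x8.
P[1]: D(K, 0x2) = 0xD; 0xD ⊕ 0x0 = 0xD.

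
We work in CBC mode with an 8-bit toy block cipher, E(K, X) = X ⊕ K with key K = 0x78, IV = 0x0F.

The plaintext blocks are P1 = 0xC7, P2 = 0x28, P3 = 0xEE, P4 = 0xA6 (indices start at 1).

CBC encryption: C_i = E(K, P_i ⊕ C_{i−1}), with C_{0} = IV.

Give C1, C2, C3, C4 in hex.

C1: P1 ⊕ 0x0F = 0xC8; E(K, 0xC8) = 0xB0.
C2: P2 ⊕ 0xB0 = 0x98; E(K, 0x98) = 0xE0.
C3: P3 ⊕ 0xE0 = 0x0E; E(K, 0x0E) = 0x76.
C4: P4 ⊕ 0x76 = 0xD0; E(K, 0xD0) = 0xA8.

C1 = 0xB0, C2 = 0xE0, C3 = 0x76, C4 = 0xA8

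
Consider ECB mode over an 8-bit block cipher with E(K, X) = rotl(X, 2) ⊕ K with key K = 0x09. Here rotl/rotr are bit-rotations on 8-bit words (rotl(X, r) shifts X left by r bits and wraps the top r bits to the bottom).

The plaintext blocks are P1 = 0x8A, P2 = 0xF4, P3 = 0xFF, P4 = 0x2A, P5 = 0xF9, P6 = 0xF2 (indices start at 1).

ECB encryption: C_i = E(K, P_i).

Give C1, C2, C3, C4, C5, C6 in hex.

C1 = 0x23, C2 = 0xDA, C3 = 0xF6, C4 = 0xA1, C5 = 0xEE, C6 = 0xC2

C1: E(K, 0x8A) = 0x23.
C2: E(K, 0xF4) = 0xDA.
C3: E(K, 0xFF) = 0xF6.
C4: E(K, 0x2A) = 0xA1.
C5: E(K, 0xF9) = 0xEE.
C6: E(K, 0xF2) = 0xC2.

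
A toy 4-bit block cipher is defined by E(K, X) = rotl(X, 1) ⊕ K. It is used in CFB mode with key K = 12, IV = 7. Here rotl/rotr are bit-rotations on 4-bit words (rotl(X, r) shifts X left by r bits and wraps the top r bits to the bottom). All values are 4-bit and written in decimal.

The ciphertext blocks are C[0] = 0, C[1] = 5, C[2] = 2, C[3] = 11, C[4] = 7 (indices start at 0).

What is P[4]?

CFB decryption: P_i = C_i ⊕ E(K, C_{i−1}), with C_{−1} = IV.
P[4]: E(K, 11) = 11; 7 ⊕ 11 = 12.

P[4] = 12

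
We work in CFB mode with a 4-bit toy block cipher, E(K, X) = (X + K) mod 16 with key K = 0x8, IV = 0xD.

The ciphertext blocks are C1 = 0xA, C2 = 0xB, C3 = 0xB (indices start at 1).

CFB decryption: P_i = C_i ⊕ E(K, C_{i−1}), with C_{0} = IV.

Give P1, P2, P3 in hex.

P1: E(K, 0xD) = 0x5; 0xA ⊕ 0x5 = 0xF.
P2: E(K, 0xA) = 0x2; 0xB ⊕ 0x2 = 0x9.
P3: E(K, 0xB) = 0x3; 0xB ⊕ 0x3 = 0x8.

P1 = 0xF, P2 = 0x9, P3 = 0x8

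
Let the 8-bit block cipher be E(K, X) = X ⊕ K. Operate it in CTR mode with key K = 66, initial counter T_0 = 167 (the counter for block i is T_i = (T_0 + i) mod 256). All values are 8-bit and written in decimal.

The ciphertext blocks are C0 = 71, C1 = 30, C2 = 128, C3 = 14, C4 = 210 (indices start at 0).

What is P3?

P3 = 230

CTR decryption: S_i = E(K, T_i) where T_i is the counter for block i; P_i = C_i ⊕ S_i.
P3: T = 170, S = E(K, T) = 232; 14 ⊕ 232 = 230.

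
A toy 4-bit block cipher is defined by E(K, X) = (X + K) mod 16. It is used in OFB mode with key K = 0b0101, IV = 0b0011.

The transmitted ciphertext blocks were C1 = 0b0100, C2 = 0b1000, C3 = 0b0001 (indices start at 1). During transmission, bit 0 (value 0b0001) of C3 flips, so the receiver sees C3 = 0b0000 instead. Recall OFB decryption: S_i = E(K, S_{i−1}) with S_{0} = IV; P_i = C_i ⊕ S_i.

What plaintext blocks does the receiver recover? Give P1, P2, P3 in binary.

Only C3 changed, to 0b0000. In OFB, a change in C_i flips the same bit in P_i only; the keystream is unaffected. Decrypting the received ciphertext:
P1: S = E(K, 0b0011) = 0b1000; 0b0100 ⊕ 0b1000 = 0b1100.
P2: S = E(K, 0b1000) = 0b1101; 0b1000 ⊕ 0b1101 = 0b0101.
P3: S = E(K, 0b1101) = 0b0010; 0b0000 ⊕ 0b0010 = 0b0010.
Blocks that differ from the original plaintext: P3.

P1 = 0b1100, P2 = 0b0101, P3 = 0b0010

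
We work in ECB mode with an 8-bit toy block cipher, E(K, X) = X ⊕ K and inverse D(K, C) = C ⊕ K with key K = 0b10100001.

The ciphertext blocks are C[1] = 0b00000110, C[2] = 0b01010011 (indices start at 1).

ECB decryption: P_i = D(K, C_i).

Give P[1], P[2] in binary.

P[1]: D(K, 0b00000110) = 0b10100111.
P[2]: D(K, 0b01010011) = 0b11110010.

P[1] = 0b10100111, P[2] = 0b11110010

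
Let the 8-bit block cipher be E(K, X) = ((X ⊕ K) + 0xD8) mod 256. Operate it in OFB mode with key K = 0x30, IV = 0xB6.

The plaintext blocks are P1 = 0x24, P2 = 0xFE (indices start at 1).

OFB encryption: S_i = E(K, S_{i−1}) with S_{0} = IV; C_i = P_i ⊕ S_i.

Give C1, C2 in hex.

C1: S = E(K, 0xB6) = 0x5E; 0x24 ⊕ 0x5E = 0x7A.
C2: S = E(K, 0x5E) = 0x46; 0xFE ⊕ 0x46 = 0xB8.

C1 = 0x7A, C2 = 0xB8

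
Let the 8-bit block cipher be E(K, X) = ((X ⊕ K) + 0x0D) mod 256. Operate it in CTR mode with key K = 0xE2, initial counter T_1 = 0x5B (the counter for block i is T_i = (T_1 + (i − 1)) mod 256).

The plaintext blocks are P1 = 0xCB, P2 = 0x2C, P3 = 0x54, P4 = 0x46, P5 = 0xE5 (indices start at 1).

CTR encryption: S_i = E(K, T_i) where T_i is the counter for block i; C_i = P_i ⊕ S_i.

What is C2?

C2 = 0xE7

C1: T = 0x5B, S = E(K, T) = 0xC6; 0xCB ⊕ 0xC6 = 0x0D.
C2: T = 0x5C, S = E(K, T) = 0xCB; 0x2C ⊕ 0xCB = 0xE7.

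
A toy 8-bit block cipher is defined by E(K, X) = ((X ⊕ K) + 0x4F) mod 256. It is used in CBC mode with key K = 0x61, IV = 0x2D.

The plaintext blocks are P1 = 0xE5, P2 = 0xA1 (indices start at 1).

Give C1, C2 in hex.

CBC encryption: C_i = E(K, P_i ⊕ C_{i−1}), with C_{0} = IV.
C1: P1 ⊕ 0x2D = 0xC8; E(K, 0xC8) = 0xF8.
C2: P2 ⊕ 0xF8 = 0x59; E(K, 0x59) = 0x87.

C1 = 0xF8, C2 = 0x87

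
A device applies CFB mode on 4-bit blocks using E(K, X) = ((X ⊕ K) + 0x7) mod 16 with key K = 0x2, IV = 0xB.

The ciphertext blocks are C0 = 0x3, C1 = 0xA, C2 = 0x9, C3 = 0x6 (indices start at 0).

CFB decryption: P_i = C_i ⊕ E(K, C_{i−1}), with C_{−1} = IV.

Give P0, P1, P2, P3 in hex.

P0 = 0x3, P1 = 0x2, P2 = 0x6, P3 = 0x4

P0: E(K, 0xB) = 0x0; 0x3 ⊕ 0x0 = 0x3.
P1: E(K, 0x3) = 0x8; 0xA ⊕ 0x8 = 0x2.
P2: E(K, 0xA) = 0xF; 0x9 ⊕ 0xF = 0x6.
P3: E(K, 0x9) = 0x2; 0x6 ⊕ 0x2 = 0x4.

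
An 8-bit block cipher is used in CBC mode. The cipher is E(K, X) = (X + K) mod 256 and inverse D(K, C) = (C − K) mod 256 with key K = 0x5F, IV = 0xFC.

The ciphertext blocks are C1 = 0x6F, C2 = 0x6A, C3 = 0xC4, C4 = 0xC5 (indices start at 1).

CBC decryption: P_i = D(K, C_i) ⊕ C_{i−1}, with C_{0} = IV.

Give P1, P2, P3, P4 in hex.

P1 = 0xEC, P2 = 0x64, P3 = 0x0F, P4 = 0xA2

P1: D(K, 0x6F) = 0x10; 0x10 ⊕ 0xFC = 0xEC.
P2: D(K, 0x6A) = 0x0B; 0x0B ⊕ 0x6F = 0x64.
P3: D(K, 0xC4) = 0x65; 0x65 ⊕ 0x6A = 0x0F.
P4: D(K, 0xC5) = 0x66; 0x66 ⊕ 0xC4 = 0xA2.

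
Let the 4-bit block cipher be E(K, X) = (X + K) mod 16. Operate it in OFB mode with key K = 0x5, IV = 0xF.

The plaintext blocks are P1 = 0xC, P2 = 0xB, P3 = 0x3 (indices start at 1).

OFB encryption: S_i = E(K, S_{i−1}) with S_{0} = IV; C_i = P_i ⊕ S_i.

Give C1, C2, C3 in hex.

C1 = 0x8, C2 = 0x2, C3 = 0xD

C1: S = E(K, 0xF) = 0x4; 0xC ⊕ 0x4 = 0x8.
C2: S = E(K, 0x4) = 0x9; 0xB ⊕ 0x9 = 0x2.
C3: S = E(K, 0x9) = 0xE; 0x3 ⊕ 0xE = 0xD.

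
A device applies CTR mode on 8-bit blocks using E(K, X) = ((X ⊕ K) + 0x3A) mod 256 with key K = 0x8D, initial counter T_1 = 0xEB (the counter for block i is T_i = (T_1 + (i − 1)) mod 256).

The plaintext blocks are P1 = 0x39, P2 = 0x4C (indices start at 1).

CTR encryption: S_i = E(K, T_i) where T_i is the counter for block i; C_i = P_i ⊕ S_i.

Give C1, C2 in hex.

C1: T = 0xEB, S = E(K, T) = 0xA0; 0x39 ⊕ 0xA0 = 0x99.
C2: T = 0xEC, S = E(K, T) = 0x9B; 0x4C ⊕ 0x9B = 0xD7.

C1 = 0x99, C2 = 0xD7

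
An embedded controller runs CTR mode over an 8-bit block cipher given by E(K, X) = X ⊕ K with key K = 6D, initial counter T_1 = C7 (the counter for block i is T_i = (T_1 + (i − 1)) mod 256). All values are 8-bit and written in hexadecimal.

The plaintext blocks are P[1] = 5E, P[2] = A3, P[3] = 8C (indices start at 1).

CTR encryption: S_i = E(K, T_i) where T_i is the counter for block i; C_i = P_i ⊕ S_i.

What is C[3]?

C[3] = 28

C[1]: T = C7, S = E(K, T) = AA; 5E ⊕ AA = F4.
C[2]: T = C8, S = E(K, T) = A5; A3 ⊕ A5 = 06.
C[3]: T = C9, S = E(K, T) = A4; 8C ⊕ A4 = 28.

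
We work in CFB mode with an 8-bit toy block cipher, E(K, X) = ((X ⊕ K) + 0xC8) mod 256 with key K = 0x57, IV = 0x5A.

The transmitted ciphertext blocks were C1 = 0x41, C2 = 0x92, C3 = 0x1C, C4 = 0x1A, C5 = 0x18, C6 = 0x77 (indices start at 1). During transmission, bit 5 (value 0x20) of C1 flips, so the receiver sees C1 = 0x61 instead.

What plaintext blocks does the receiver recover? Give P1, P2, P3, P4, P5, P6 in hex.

P1 = 0xB4, P2 = 0x6C, P3 = 0x91, P4 = 0x09, P5 = 0x0D, P6 = 0x60

CFB decryption: P_i = C_i ⊕ E(K, C_{i−1}), with C_{0} = IV.
Only C1 changed, to 0x61. In CFB, a change in C_i flips the same bit in P_i and garbles P_{i+1}. Decrypting the received ciphertext:
P1: E(K, 0x5A) = 0xD5; 0x61 ⊕ 0xD5 = 0xB4.
P2: E(K, 0x61) = 0xFE; 0x92 ⊕ 0xFE = 0x6C.
P3: E(K, 0x92) = 0x8D; 0x1C ⊕ 0x8D = 0x91.
P4: E(K, 0x1C) = 0x13; 0x1A ⊕ 0x13 = 0x09.
P5: E(K, 0x1A) = 0x15; 0x18 ⊕ 0x15 = 0x0D.
P6: E(K, 0x18) = 0x17; 0x77 ⊕ 0x17 = 0x60.
Blocks that differ from the original plaintext: P1, P2.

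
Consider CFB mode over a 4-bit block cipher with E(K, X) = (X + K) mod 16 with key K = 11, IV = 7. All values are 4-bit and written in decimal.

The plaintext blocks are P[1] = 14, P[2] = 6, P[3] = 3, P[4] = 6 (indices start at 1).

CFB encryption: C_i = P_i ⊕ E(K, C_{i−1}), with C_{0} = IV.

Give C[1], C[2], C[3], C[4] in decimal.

C[1]: E(K, 7) = 2; 14 ⊕ 2 = 12.
C[2]: E(K, 12) = 7; 6 ⊕ 7 = 1.
C[3]: E(K, 1) = 12; 3 ⊕ 12 = 15.
C[4]: E(K, 15) = 10; 6 ⊕ 10 = 12.

C[1] = 12, C[2] = 1, C[3] = 15, C[4] = 12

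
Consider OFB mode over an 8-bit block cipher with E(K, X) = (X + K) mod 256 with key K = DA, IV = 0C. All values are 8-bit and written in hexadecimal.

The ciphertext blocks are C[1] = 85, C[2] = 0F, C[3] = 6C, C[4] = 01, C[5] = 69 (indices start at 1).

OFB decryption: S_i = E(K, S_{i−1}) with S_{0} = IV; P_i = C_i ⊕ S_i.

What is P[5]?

P[1]: S = E(K, 0C) = E6; 85 ⊕ E6 = 63.
P[2]: S = E(K, E6) = C0; 0F ⊕ C0 = CF.
P[3]: S = E(K, C0) = 9A; 6C ⊕ 9A = F6.
P[4]: S = E(K, 9A) = 74; 01 ⊕ 74 = 75.
P[5]: S = E(K, 74) = 4E; 69 ⊕ 4E = 27.

P[5] = 27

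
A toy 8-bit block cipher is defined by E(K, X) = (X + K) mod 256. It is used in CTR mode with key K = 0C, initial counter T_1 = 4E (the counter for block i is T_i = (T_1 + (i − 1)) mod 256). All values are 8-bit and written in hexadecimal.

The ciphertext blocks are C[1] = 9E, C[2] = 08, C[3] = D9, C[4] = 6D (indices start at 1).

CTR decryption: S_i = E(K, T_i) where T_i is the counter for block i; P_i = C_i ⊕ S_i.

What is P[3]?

P[3]: T = 50, S = E(K, T) = 5C; D9 ⊕ 5C = 85.

P[3] = 85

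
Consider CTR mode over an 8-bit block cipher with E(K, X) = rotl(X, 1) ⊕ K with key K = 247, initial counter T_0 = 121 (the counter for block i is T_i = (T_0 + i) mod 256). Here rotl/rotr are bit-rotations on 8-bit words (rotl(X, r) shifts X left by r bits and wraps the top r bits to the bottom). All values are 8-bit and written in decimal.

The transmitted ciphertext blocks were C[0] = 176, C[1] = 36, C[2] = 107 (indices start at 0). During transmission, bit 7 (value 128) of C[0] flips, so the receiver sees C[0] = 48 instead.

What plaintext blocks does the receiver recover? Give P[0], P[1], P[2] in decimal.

CTR decryption: S_i = E(K, T_i) where T_i is the counter for block i; P_i = C_i ⊕ S_i.
Only C[0] changed, to 48. In CTR, a change in C_i flips the same bit in P_i only; the keystream is unaffected. Decrypting the received ciphertext:
P[0]: T = 121, S = E(K, T) = 5; 48 ⊕ 5 = 53.
P[1]: T = 122, S = E(K, T) = 3; 36 ⊕ 3 = 39.
P[2]: T = 123, S = E(K, T) = 1; 107 ⊕ 1 = 106.
Blocks that differ from the original plaintext: P[0].

P[0] = 53, P[1] = 39, P[2] = 106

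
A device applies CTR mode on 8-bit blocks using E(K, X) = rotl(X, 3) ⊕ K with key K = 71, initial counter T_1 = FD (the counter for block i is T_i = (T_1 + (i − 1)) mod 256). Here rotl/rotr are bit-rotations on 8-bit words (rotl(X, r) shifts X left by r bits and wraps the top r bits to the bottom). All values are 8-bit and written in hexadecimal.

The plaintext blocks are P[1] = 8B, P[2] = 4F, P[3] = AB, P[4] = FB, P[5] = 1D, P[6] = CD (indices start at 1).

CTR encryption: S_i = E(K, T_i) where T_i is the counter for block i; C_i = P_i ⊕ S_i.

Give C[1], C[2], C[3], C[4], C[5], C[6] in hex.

C[1]: T = FD, S = E(K, T) = 9E; 8B ⊕ 9E = 15.
C[2]: T = FE, S = E(K, T) = 86; 4F ⊕ 86 = C9.
C[3]: T = FF, S = E(K, T) = 8E; AB ⊕ 8E = 25.
C[4]: T = 00, S = E(K, T) = 71; FB ⊕ 71 = 8A.
C[5]: T = 01, S = E(K, T) = 79; 1D ⊕ 79 = 64.
C[6]: T = 02, S = E(K, T) = 61; CD ⊕ 61 = AC.

C[1] = 15, C[2] = C9, C[3] = 25, C[4] = 8A, C[5] = 64, C[6] = AC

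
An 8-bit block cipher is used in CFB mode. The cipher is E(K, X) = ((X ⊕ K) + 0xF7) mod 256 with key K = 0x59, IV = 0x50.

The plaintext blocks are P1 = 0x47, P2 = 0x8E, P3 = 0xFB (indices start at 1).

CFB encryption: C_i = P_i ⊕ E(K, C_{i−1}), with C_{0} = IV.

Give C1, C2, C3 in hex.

C1 = 0x47, C2 = 0x9B, C3 = 0x42

C1: E(K, 0x50) = 0x00; 0x47 ⊕ 0x00 = 0x47.
C2: E(K, 0x47) = 0x15; 0x8E ⊕ 0x15 = 0x9B.
C3: E(K, 0x9B) = 0xB9; 0xFB ⊕ 0xB9 = 0x42.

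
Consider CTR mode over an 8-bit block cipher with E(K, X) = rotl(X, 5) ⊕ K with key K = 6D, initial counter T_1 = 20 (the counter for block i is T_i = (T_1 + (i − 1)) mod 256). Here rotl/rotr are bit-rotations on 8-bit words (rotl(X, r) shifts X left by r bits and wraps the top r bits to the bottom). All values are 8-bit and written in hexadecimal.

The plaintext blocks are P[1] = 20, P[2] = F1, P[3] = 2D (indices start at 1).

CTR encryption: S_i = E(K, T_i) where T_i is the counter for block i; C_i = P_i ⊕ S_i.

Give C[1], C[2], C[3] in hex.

C[1] = 49, C[2] = B8, C[3] = 04

C[1]: T = 20, S = E(K, T) = 69; 20 ⊕ 69 = 49.
C[2]: T = 21, S = E(K, T) = 49; F1 ⊕ 49 = B8.
C[3]: T = 22, S = E(K, T) = 29; 2D ⊕ 29 = 04.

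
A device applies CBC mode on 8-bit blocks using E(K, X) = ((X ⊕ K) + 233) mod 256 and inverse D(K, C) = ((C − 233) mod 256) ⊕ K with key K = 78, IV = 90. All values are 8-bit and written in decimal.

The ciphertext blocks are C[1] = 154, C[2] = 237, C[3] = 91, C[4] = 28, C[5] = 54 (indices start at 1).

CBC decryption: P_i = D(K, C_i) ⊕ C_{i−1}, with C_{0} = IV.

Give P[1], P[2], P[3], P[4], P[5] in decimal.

P[1]: D(K, 154) = 255; 255 ⊕ 90 = 165.
P[2]: D(K, 237) = 74; 74 ⊕ 154 = 208.
P[3]: D(K, 91) = 60; 60 ⊕ 237 = 209.
P[4]: D(K, 28) = 125; 125 ⊕ 91 = 38.
P[5]: D(K, 54) = 3; 3 ⊕ 28 = 31.

P[1] = 165, P[2] = 208, P[3] = 209, P[4] = 38, P[5] = 31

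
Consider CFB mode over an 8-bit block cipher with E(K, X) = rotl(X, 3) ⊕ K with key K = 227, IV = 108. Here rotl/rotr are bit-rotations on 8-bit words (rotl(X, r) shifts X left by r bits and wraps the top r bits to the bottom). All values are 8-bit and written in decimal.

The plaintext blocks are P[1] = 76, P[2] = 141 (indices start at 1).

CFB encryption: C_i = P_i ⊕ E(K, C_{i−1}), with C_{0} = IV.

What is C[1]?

C[1]: E(K, 108) = 128; 76 ⊕ 128 = 204.

C[1] = 204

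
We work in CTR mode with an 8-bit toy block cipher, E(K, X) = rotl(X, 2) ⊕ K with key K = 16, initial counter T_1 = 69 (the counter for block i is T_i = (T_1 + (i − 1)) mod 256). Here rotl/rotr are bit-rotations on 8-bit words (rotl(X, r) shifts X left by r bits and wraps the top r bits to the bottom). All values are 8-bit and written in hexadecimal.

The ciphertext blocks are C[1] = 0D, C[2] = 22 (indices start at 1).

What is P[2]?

P[2] = 9D

CTR decryption: S_i = E(K, T_i) where T_i is the counter for block i; P_i = C_i ⊕ S_i.
P[2]: T = 6A, S = E(K, T) = BF; 22 ⊕ BF = 9D.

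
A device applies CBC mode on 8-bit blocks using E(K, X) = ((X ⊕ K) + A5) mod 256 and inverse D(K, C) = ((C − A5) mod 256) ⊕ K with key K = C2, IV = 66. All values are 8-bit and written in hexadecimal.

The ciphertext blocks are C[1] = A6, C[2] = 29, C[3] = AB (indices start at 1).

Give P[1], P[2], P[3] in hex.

P[1] = A5, P[2] = E0, P[3] = ED

CBC decryption: P_i = D(K, C_i) ⊕ C_{i−1}, with C_{0} = IV.
P[1]: D(K, A6) = C3; C3 ⊕ 66 = A5.
P[2]: D(K, 29) = 46; 46 ⊕ A6 = E0.
P[3]: D(K, AB) = C4; C4 ⊕ 29 = ED.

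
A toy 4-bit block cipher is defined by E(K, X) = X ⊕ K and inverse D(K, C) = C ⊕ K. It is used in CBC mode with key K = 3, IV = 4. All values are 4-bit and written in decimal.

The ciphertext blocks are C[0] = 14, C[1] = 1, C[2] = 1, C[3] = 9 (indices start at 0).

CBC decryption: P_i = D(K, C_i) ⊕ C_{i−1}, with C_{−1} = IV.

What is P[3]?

P[3]: D(K, 9) = 10; 10 ⊕ 1 = 11.

P[3] = 11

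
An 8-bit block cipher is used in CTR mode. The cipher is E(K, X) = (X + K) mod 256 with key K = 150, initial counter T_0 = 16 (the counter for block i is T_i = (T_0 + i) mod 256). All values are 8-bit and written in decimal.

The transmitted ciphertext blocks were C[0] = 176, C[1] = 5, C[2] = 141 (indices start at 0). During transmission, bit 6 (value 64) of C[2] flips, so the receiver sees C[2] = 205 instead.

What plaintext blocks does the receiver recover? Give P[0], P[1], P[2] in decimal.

CTR decryption: S_i = E(K, T_i) where T_i is the counter for block i; P_i = C_i ⊕ S_i.
Only C[2] changed, to 205. In CTR, a change in C_i flips the same bit in P_i only; the keystream is unaffected. Decrypting the received ciphertext:
P[0]: T = 16, S = E(K, T) = 166; 176 ⊕ 166 = 22.
P[1]: T = 17, S = E(K, T) = 167; 5 ⊕ 167 = 162.
P[2]: T = 18, S = E(K, T) = 168; 205 ⊕ 168 = 101.
Blocks that differ from the original plaintext: P[2].

P[0] = 22, P[1] = 162, P[2] = 101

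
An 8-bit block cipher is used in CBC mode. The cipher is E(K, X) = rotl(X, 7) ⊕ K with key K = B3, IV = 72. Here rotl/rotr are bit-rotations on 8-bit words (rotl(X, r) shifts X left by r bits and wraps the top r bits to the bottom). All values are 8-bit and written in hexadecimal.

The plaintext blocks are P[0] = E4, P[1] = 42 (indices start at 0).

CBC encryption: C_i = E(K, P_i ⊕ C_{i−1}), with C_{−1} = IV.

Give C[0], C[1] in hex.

C[0]: P[0] ⊕ 72 = 96; E(K, 96) = F8.
C[1]: P[1] ⊕ F8 = BA; E(K, BA) = EE.

C[0] = F8, C[1] = EE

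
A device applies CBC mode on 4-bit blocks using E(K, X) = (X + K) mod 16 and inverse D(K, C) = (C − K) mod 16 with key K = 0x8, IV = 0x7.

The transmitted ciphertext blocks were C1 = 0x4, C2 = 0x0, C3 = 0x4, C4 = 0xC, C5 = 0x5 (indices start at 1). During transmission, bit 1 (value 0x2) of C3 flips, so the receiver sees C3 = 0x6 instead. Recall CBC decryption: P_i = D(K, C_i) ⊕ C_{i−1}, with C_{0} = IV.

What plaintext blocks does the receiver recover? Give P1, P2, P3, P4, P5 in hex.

Only C3 changed, to 0x6. In CBC, a change in C_i garbles P_i and flips the same bit in P_{i+1}. Decrypting the received ciphertext:
P1: D(K, 0x4) = 0xC; 0xC ⊕ 0x7 = 0xB.
P2: D(K, 0x0) = 0x8; 0x8 ⊕ 0x4 = 0xC.
P3: D(K, 0x6) = 0xE; 0xE ⊕ 0x0 = 0xE.
P4: D(K, 0xC) = 0x4; 0x4 ⊕ 0x6 = 0x2.
P5: D(K, 0x5) = 0xD; 0xD ⊕ 0xC = 0x1.
Blocks that differ from the original plaintext: P3, P4.

P1 = 0xB, P2 = 0xC, P3 = 0xE, P4 = 0x2, P5 = 0x1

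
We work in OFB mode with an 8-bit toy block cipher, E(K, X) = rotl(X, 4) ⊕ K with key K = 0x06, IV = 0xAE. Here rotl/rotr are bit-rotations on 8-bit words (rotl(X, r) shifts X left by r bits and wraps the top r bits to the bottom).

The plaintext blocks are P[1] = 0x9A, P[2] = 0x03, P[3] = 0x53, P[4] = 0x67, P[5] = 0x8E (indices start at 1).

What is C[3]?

OFB encryption: S_i = E(K, S_{i−1}) with S_{0} = IV; C_i = P_i ⊕ S_i.
C[1]: S = E(K, 0xAE) = 0xEC; 0x9A ⊕ 0xEC = 0x76.
C[2]: S = E(K, 0xEC) = 0xC8; 0x03 ⊕ 0xC8 = 0xCB.
C[3]: S = E(K, 0xC8) = 0x8A; 0x53 ⊕ 0x8A = 0xD9.

C[3] = 0xD9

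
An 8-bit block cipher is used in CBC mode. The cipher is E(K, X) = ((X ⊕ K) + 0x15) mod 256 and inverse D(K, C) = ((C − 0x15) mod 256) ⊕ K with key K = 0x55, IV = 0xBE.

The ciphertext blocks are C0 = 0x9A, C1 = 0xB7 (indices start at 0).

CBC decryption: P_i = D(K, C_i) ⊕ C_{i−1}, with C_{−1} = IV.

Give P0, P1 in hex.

P0: D(K, 0x9A) = 0xD0; 0xD0 ⊕ 0xBE = 0x6E.
P1: D(K, 0xB7) = 0xF7; 0xF7 ⊕ 0x9A = 0x6D.

P0 = 0x6E, P1 = 0x6D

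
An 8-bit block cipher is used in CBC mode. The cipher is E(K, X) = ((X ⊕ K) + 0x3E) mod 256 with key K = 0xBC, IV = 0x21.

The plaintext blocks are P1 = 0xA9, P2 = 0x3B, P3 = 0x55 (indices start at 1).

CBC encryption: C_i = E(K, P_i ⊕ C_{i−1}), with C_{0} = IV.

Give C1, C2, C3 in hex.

C1: P1 ⊕ 0x21 = 0x88; E(K, 0x88) = 0x72.
C2: P2 ⊕ 0x72 = 0x49; E(K, 0x49) = 0x33.
C3: P3 ⊕ 0x33 = 0x66; E(K, 0x66) = 0x18.

C1 = 0x72, C2 = 0x33, C3 = 0x18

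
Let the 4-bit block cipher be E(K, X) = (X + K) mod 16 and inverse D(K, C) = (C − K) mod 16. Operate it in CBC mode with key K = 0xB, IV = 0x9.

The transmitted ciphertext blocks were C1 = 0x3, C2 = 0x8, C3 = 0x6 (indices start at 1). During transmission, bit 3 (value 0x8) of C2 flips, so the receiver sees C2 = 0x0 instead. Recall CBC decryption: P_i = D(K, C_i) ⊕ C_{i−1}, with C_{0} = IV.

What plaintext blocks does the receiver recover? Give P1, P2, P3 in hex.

Only C2 changed, to 0x0. In CBC, a change in C_i garbles P_i and flips the same bit in P_{i+1}. Decrypting the received ciphertext:
P1: D(K, 0x3) = 0x8; 0x8 ⊕ 0x9 = 0x1.
P2: D(K, 0x0) = 0x5; 0x5 ⊕ 0x3 = 0x6.
P3: D(K, 0x6) = 0xB; 0xB ⊕ 0x0 = 0xB.
Blocks that differ from the original plaintext: P2, P3.

P1 = 0x1, P2 = 0x6, P3 = 0xB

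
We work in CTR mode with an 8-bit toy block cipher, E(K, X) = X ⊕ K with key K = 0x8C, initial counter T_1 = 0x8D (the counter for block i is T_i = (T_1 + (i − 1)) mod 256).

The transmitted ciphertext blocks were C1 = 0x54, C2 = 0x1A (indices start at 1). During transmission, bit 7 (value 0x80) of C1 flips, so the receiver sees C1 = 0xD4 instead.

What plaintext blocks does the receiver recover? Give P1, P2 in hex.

P1 = 0xD5, P2 = 0x18

CTR decryption: S_i = E(K, T_i) where T_i is the counter for block i; P_i = C_i ⊕ S_i.
Only C1 changed, to 0xD4. In CTR, a change in C_i flips the same bit in P_i only; the keystream is unaffected. Decrypting the received ciphertext:
P1: T = 0x8D, S = E(K, T) = 0x01; 0xD4 ⊕ 0x01 = 0xD5.
P2: T = 0x8E, S = E(K, T) = 0x02; 0x1A ⊕ 0x02 = 0x18.
Blocks that differ from the original plaintext: P1.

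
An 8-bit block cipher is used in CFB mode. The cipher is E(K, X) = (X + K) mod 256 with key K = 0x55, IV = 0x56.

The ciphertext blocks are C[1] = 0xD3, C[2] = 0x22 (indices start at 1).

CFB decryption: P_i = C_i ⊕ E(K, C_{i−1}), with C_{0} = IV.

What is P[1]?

P[1] = 0x78

P[1]: E(K, 0x56) = 0xAB; 0xD3 ⊕ 0xAB = 0x78.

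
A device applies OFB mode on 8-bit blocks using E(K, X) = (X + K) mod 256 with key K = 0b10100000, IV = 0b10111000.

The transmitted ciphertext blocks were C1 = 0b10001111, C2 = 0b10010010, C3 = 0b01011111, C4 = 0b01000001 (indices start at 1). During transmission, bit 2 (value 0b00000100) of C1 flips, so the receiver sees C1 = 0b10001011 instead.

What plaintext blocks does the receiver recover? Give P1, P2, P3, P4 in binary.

OFB decryption: S_i = E(K, S_{i−1}) with S_{0} = IV; P_i = C_i ⊕ S_i.
Only C1 changed, to 0b10001011. In OFB, a change in C_i flips the same bit in P_i only; the keystream is unaffected. Decrypting the received ciphertext:
P1: S = E(K, 0b10111000) = 0b01011000; 0b10001011 ⊕ 0b01011000 = 0b11010011.
P2: S = E(K, 0b01011000) = 0b11111000; 0b10010010 ⊕ 0b11111000 = 0b01101010.
P3: S = E(K, 0b11111000) = 0b10011000; 0b01011111 ⊕ 0b10011000 = 0b11000111.
P4: S = E(K, 0b10011000) = 0b00111000; 0b01000001 ⊕ 0b00111000 = 0b01111001.
Blocks that differ from the original plaintext: P1.

P1 = 0b11010011, P2 = 0b01101010, P3 = 0b11000111, P4 = 0b01111001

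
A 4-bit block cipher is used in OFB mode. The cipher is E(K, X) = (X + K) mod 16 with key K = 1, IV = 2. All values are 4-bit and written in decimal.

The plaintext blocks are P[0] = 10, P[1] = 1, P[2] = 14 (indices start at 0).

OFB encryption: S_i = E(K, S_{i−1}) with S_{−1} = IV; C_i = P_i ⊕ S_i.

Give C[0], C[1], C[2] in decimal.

C[0]: S = E(K, 2) = 3; 10 ⊕ 3 = 9.
C[1]: S = E(K, 3) = 4; 1 ⊕ 4 = 5.
C[2]: S = E(K, 4) = 5; 14 ⊕ 5 = 11.

C[0] = 9, C[1] = 5, C[2] = 11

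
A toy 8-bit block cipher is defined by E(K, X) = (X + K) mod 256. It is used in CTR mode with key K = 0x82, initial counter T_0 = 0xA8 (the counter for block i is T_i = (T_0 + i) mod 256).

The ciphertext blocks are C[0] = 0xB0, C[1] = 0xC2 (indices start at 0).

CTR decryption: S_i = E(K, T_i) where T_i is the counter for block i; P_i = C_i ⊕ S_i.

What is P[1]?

P[1] = 0xE9

P[1]: T = 0xA9, S = E(K, T) = 0x2B; 0xC2 ⊕ 0x2B = 0xE9.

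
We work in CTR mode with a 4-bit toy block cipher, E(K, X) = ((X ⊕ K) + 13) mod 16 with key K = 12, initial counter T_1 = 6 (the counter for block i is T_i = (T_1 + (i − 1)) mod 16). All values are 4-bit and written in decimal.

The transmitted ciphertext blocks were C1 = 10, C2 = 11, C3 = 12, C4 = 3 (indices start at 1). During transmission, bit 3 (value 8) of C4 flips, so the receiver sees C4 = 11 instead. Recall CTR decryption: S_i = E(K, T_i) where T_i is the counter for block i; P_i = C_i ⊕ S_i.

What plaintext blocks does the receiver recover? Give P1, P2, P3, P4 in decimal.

P1 = 13, P2 = 3, P3 = 13, P4 = 9

Only C4 changed, to 11. In CTR, a change in C_i flips the same bit in P_i only; the keystream is unaffected. Decrypting the received ciphertext:
P1: T = 6, S = E(K, T) = 7; 10 ⊕ 7 = 13.
P2: T = 7, S = E(K, T) = 8; 11 ⊕ 8 = 3.
P3: T = 8, S = E(K, T) = 1; 12 ⊕ 1 = 13.
P4: T = 9, S = E(K, T) = 2; 11 ⊕ 2 = 9.
Blocks that differ from the original plaintext: P4.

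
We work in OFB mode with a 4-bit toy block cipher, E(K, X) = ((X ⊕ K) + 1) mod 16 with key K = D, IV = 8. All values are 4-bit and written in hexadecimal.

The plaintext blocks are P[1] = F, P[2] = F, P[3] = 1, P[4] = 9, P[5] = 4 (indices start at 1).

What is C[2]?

OFB encryption: S_i = E(K, S_{i−1}) with S_{0} = IV; C_i = P_i ⊕ S_i.
C[1]: S = E(K, 8) = 6; F ⊕ 6 = 9.
C[2]: S = E(K, 6) = C; F ⊕ C = 3.

C[2] = 3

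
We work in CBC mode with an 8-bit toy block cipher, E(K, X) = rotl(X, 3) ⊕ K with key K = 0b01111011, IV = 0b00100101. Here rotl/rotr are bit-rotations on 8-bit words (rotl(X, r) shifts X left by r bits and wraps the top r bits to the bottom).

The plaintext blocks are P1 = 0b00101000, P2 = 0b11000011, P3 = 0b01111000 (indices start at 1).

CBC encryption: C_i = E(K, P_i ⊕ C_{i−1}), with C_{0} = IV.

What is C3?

C1: P1 ⊕ 0b00100101 = 0b00001101; E(K, 0b00001101) = 0b00010011.
C2: P2 ⊕ 0b00010011 = 0b11010000; E(K, 0b11010000) = 0b11111101.
C3: P3 ⊕ 0b11111101 = 0b10000101; E(K, 0b10000101) = 0b01010111.

C3 = 0b01010111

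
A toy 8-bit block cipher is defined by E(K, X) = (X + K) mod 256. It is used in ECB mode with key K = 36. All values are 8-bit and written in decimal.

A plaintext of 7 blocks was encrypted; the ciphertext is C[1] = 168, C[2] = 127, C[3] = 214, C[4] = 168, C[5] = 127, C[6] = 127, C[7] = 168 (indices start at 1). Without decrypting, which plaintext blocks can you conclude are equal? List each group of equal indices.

P[1] = P[4] = P[7]; P[2] = P[5] = P[6]

ECB encrypts each block independently with the same key, so equal ciphertext blocks imply equal plaintext blocks.
C[1] = C[4] = C[7] = 168, so P[1] = P[4] = P[7].
C[2] = C[5] = C[6] = 127, so P[2] = P[5] = P[6].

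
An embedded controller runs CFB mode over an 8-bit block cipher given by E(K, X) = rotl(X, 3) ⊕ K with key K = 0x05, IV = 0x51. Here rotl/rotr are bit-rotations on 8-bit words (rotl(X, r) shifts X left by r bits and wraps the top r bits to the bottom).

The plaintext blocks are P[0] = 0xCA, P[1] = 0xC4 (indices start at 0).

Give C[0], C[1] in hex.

C[0] = 0x45, C[1] = 0xEB

CFB encryption: C_i = P_i ⊕ E(K, C_{i−1}), with C_{−1} = IV.
C[0]: E(K, 0x51) = 0x8F; 0xCA ⊕ 0x8F = 0x45.
C[1]: E(K, 0x45) = 0x2F; 0xC4 ⊕ 0x2F = 0xEB.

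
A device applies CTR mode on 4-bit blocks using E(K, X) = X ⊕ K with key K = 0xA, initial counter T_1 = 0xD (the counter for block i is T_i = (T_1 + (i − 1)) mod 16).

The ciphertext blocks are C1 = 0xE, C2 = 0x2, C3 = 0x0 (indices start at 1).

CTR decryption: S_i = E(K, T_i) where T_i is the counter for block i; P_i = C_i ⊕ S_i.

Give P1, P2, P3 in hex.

P1: T = 0xD, S = E(K, T) = 0x7; 0xE ⊕ 0x7 = 0x9.
P2: T = 0xE, S = E(K, T) = 0x4; 0x2 ⊕ 0x4 = 0x6.
P3: T = 0xF, S = E(K, T) = 0x5; 0x0 ⊕ 0x5 = 0x5.

P1 = 0x9, P2 = 0x6, P3 = 0x5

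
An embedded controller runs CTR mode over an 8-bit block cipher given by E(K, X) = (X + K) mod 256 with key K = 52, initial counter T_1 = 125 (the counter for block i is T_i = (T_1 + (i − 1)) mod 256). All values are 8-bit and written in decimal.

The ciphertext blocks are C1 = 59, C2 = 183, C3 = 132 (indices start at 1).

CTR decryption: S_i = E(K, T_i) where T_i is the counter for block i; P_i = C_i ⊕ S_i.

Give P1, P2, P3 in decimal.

P1: T = 125, S = E(K, T) = 177; 59 ⊕ 177 = 138.
P2: T = 126, S = E(K, T) = 178; 183 ⊕ 178 = 5.
P3: T = 127, S = E(K, T) = 179; 132 ⊕ 179 = 55.

P1 = 138, P2 = 5, P3 = 55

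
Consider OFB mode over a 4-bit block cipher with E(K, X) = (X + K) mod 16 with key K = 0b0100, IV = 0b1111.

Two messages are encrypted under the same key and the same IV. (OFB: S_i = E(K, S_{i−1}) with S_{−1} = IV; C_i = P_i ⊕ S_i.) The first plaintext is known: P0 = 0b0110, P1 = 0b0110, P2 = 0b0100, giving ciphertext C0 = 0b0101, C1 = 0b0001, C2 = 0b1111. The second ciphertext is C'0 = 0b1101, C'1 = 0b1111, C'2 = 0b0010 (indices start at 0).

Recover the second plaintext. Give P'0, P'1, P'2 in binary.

In OFB with a reused IV, both messages share the same keystream S_i, so C_i ⊕ C'_i = P_i ⊕ P'_i and thus P'_i = P_i ⊕ C_i ⊕ C'_i.
P'0: 0b0110 ⊕ 0b0101 ⊕ 0b1101 = 0b1110.
P'1: 0b0110 ⊕ 0b0001 ⊕ 0b1111 = 0b1000.
P'2: 0b0100 ⊕ 0b1111 ⊕ 0b0010 = 0b1001.

P'0 = 0b1110, P'1 = 0b1000, P'2 = 0b1001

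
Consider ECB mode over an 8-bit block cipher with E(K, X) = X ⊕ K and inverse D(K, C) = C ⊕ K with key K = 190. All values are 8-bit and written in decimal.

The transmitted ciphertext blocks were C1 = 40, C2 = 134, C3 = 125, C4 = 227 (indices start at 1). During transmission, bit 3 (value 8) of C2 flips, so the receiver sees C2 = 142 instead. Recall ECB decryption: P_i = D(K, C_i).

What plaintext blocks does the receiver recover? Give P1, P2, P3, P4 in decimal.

Only C2 changed, to 142. In ECB, a change in C_i affects only P_i. Decrypting the received ciphertext:
P1: D(K, 40) = 150.
P2: D(K, 142) = 48.
P3: D(K, 125) = 195.
P4: D(K, 227) = 93.
Blocks that differ from the original plaintext: P2.

P1 = 150, P2 = 48, P3 = 195, P4 = 93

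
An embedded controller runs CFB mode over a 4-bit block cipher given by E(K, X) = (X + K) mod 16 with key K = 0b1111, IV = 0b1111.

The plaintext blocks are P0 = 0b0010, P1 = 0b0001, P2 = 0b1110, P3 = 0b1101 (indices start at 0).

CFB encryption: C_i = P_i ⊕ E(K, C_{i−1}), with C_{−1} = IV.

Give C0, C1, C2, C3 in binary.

C0 = 0b1100, C1 = 0b1010, C2 = 0b0111, C3 = 0b1011

C0: E(K, 0b1111) = 0b1110; 0b0010 ⊕ 0b1110 = 0b1100.
C1: E(K, 0b1100) = 0b1011; 0b0001 ⊕ 0b1011 = 0b1010.
C2: E(K, 0b1010) = 0b1001; 0b1110 ⊕ 0b1001 = 0b0111.
C3: E(K, 0b0111) = 0b0110; 0b1101 ⊕ 0b0110 = 0b1011.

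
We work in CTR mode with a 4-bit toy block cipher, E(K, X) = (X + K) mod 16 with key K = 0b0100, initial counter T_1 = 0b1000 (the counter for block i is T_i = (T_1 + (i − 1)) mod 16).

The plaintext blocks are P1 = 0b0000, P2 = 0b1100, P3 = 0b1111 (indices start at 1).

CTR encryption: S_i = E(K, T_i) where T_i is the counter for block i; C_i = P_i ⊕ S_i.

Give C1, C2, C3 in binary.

C1 = 0b1100, C2 = 0b0001, C3 = 0b0001

C1: T = 0b1000, S = E(K, T) = 0b1100; 0b0000 ⊕ 0b1100 = 0b1100.
C2: T = 0b1001, S = E(K, T) = 0b1101; 0b1100 ⊕ 0b1101 = 0b0001.
C3: T = 0b1010, S = E(K, T) = 0b1110; 0b1111 ⊕ 0b1110 = 0b0001.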